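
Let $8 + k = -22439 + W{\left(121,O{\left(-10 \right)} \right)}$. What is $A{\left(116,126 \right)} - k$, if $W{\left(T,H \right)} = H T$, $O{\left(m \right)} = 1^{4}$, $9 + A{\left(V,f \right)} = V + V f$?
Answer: $37049$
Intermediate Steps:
$A{\left(V,f \right)} = -9 + V + V f$ ($A{\left(V,f \right)} = -9 + \left(V + V f\right) = -9 + V + V f$)
$O{\left(m \right)} = 1$
$k = -22326$ ($k = -8 + \left(-22439 + 1 \cdot 121\right) = -8 + \left(-22439 + 121\right) = -8 - 22318 = -22326$)
$A{\left(116,126 \right)} - k = \left(-9 + 116 + 116 \cdot 126\right) - -22326 = \left(-9 + 116 + 14616\right) + 22326 = 14723 + 22326 = 37049$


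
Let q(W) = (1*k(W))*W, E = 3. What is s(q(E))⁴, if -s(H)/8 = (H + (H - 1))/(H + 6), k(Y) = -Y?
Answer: 533794816/81 ≈ 6.5901e+6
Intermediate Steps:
q(W) = -W² (q(W) = (1*(-W))*W = (-W)*W = -W²)
s(H) = -8*(-1 + 2*H)/(6 + H) (s(H) = -8*(H + (H - 1))/(H + 6) = -8*(H + (-1 + H))/(6 + H) = -8*(-1 + 2*H)/(6 + H))
s(q(E))⁴ = (8*(1 - (-2)*3²)/(6 - 1*3²))⁴ = (8*(1 - (-2)*9)/(6 - 1*9))⁴ = (8*(1 - 2*(-9))/(6 - 9))⁴ = (8*(1 + 18)/(-3))⁴ = (8*(-⅓)*19)⁴ = (-152/3)⁴ = 533794816/81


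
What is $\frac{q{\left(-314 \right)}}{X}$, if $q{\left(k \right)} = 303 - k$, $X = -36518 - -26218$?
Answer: $- \frac{617}{10300} \approx -0.059903$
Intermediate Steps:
$X = -10300$ ($X = -36518 + 26218 = -10300$)
$\frac{q{\left(-314 \right)}}{X} = \frac{303 - -314}{-10300} = \left(303 + 314\right) \left(- \frac{1}{10300}\right) = 617 \left(- \frac{1}{10300}\right) = - \frac{617}{10300}$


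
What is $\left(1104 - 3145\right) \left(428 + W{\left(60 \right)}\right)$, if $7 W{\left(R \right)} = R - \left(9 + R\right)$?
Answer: $- \frac{6096467}{7} \approx -8.7092 \cdot 10^{5}$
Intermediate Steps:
$W{\left(R \right)} = - \frac{9}{7}$ ($W{\left(R \right)} = \frac{R - \left(9 + R\right)}{7} = \frac{1}{7} \left(-9\right) = - \frac{9}{7}$)
$\left(1104 - 3145\right) \left(428 + W{\left(60 \right)}\right) = \left(1104 - 3145\right) \left(428 - \frac{9}{7}\right) = \left(-2041\right) \frac{2987}{7} = - \frac{6096467}{7}$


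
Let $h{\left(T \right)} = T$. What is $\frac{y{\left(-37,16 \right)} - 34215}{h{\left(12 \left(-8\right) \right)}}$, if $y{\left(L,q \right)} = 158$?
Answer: $\frac{34057}{96} \approx 354.76$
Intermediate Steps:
$\frac{y{\left(-37,16 \right)} - 34215}{h{\left(12 \left(-8\right) \right)}} = \frac{158 - 34215}{12 \left(-8\right)} = - \frac{34057}{-96} = \left(-34057\right) \left(- \frac{1}{96}\right) = \frac{34057}{96}$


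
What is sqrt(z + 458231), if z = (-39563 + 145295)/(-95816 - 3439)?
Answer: sqrt(501586379581235)/33085 ≈ 676.93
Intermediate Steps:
z = -35244/33085 (z = 105732/(-99255) = 105732*(-1/99255) = -35244/33085 ≈ -1.0653)
sqrt(z + 458231) = sqrt(-35244/33085 + 458231) = sqrt(15160537391/33085) = sqrt(501586379581235)/33085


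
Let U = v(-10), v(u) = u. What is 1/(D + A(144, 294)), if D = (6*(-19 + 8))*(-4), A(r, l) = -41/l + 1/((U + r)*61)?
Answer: 600789/158524586 ≈ 0.0037899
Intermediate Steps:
U = -10
A(r, l) = -41/l + 1/(61*(-10 + r)) (A(r, l) = -41/l + 1/((-10 + r)*61) = -41/l + (1/61)/(-10 + r) = -41/l + 1/(61*(-10 + r)))
D = 264 (D = (6*(-11))*(-4) = -66*(-4) = 264)
1/(D + A(144, 294)) = 1/(264 + (1/61)*(25010 + 294 - 2501*144)/(294*(-10 + 144))) = 1/(264 + (1/61)*(1/294)*(25010 + 294 - 360144)/134) = 1/(264 + (1/61)*(1/294)*(1/134)*(-334840)) = 1/(264 - 83710/600789) = 1/(158524586/600789) = 600789/158524586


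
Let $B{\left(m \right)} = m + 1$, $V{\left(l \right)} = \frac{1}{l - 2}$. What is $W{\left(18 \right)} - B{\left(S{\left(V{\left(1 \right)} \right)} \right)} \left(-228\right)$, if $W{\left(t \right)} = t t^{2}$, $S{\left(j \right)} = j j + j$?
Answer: $6060$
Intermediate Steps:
$V{\left(l \right)} = \frac{1}{-2 + l}$
$S{\left(j \right)} = j + j^{2}$ ($S{\left(j \right)} = j^{2} + j = j + j^{2}$)
$B{\left(m \right)} = 1 + m$
$W{\left(t \right)} = t^{3}$
$W{\left(18 \right)} - B{\left(S{\left(V{\left(1 \right)} \right)} \right)} \left(-228\right) = 18^{3} - \left(1 + \frac{1 + \frac{1}{-2 + 1}}{-2 + 1}\right) \left(-228\right) = 5832 - \left(1 + \frac{1 + \frac{1}{-1}}{-1}\right) \left(-228\right) = 5832 - \left(1 - \left(1 - 1\right)\right) \left(-228\right) = 5832 - \left(1 - 0\right) \left(-228\right) = 5832 - \left(1 + 0\right) \left(-228\right) = 5832 - 1 \left(-228\right) = 5832 - -228 = 5832 + 228 = 6060$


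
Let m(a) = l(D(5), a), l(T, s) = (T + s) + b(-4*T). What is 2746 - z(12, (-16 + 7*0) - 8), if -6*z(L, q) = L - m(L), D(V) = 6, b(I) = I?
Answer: 2749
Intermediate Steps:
l(T, s) = s - 3*T (l(T, s) = (T + s) - 4*T = s - 3*T)
m(a) = -18 + a (m(a) = a - 3*6 = a - 18 = -18 + a)
z(L, q) = -3 (z(L, q) = -(L - (-18 + L))/6 = -(L + (18 - L))/6 = -⅙*18 = -3)
2746 - z(12, (-16 + 7*0) - 8) = 2746 - 1*(-3) = 2746 + 3 = 2749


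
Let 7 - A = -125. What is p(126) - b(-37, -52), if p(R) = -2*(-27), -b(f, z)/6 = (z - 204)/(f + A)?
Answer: 3594/95 ≈ 37.832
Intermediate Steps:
A = 132 (A = 7 - 1*(-125) = 7 + 125 = 132)
b(f, z) = -6*(-204 + z)/(132 + f) (b(f, z) = -6*(z - 204)/(f + 132) = -6*(-204 + z)/(132 + f))
p(R) = 54
p(126) - b(-37, -52) = 54 - 6*(204 - 1*(-52))/(132 - 37) = 54 - 6*(204 + 52)/95 = 54 - 6*256/95 = 54 - 1*1536/95 = 54 - 1536/95 = 3594/95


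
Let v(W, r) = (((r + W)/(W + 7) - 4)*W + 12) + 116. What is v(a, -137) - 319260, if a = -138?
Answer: -41771930/131 ≈ -3.1887e+5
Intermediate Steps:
v(W, r) = 128 + W*(-4 + (W + r)/(7 + W)) (v(W, r) = (((W + r)/(7 + W) - 4)*W + 12) + 116 = ((-4 + (W + r)/(7 + W))*W + 12) + 116 = (W*(-4 + (W + r)/(7 + W)) + 12) + 116 = (12 + W*(-4 + (W + r)/(7 + W))) + 116 = 128 + W*(-4 + (W + r)/(7 + W)))
v(a, -137) - 319260 = (896 - 3*(-138)**2 + 100*(-138) - 138*(-137))/(7 - 138) - 319260 = (896 - 3*19044 - 13800 + 18906)/(-131) - 319260 = -(896 - 57132 - 13800 + 18906)/131 - 319260 = -1/131*(-51130) - 319260 = 51130/131 - 319260 = -41771930/131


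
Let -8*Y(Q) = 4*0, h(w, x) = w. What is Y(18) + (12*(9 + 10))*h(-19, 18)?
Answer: -4332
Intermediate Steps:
Y(Q) = 0 (Y(Q) = -0/2 = -1/8*0 = 0)
Y(18) + (12*(9 + 10))*h(-19, 18) = 0 + (12*(9 + 10))*(-19) = 0 + (12*19)*(-19) = 0 + 228*(-19) = 0 - 4332 = -4332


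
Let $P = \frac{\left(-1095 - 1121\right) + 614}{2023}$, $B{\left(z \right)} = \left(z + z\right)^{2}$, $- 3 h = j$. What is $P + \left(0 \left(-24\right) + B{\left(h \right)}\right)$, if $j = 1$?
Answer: $- \frac{6326}{18207} \approx -0.34745$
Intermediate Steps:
$h = - \frac{1}{3}$ ($h = \left(- \frac{1}{3}\right) 1 = - \frac{1}{3} \approx -0.33333$)
$B{\left(z \right)} = 4 z^{2}$ ($B{\left(z \right)} = \left(2 z\right)^{2} = 4 z^{2}$)
$P = - \frac{1602}{2023}$ ($P = \left(-2216 + 614\right) \frac{1}{2023} = \left(-1602\right) \frac{1}{2023} = - \frac{1602}{2023} \approx -0.79189$)
$P + \left(0 \left(-24\right) + B{\left(h \right)}\right) = - \frac{1602}{2023} + \left(0 \left(-24\right) + 4 \left(- \frac{1}{3}\right)^{2}\right) = - \frac{1602}{2023} + \left(0 + 4 \cdot \frac{1}{9}\right) = - \frac{1602}{2023} + \left(0 + \frac{4}{9}\right) = - \frac{1602}{2023} + \frac{4}{9} = - \frac{6326}{18207}$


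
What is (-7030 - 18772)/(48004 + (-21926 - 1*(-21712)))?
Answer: -12901/23895 ≈ -0.53990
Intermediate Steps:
(-7030 - 18772)/(48004 + (-21926 - 1*(-21712))) = -25802/(48004 + (-21926 + 21712)) = -25802/(48004 - 214) = -25802/47790 = -25802*1/47790 = -12901/23895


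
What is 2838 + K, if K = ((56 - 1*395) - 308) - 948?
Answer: 1243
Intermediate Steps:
K = -1595 (K = ((56 - 395) - 308) - 948 = (-339 - 308) - 948 = -647 - 948 = -1595)
2838 + K = 2838 - 1595 = 1243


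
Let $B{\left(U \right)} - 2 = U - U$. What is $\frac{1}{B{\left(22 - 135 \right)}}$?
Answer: $\frac{1}{2} \approx 0.5$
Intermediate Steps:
$B{\left(U \right)} = 2$ ($B{\left(U \right)} = 2 + \left(U - U\right) = 2 + 0 = 2$)
$\frac{1}{B{\left(22 - 135 \right)}} = \frac{1}{2}$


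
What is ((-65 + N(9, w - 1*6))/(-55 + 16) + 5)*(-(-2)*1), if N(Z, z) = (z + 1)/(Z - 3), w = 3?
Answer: 1562/117 ≈ 13.350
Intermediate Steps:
N(Z, z) = (1 + z)/(-3 + Z)
((-65 + N(9, w - 1*6))/(-55 + 16) + 5)*(-(-2)*1) = ((-65 + (1 + (3 - 1*6))/(-3 + 9))/(-55 + 16) + 5)*(-(-2)*1) = ((-65 + (1 + (3 - 6))/6)/(-39) + 5)*(-2*(-1)*1) = ((-65 + (1 - 3)/6)*(-1/39) + 5)*(2*1) = ((-65 + (⅙)*(-2))*(-1/39) + 5)*2 = ((-65 - ⅓)*(-1/39) + 5)*2 = (-196/3*(-1/39) + 5)*2 = (196/117 + 5)*2 = (781/117)*2 = 1562/117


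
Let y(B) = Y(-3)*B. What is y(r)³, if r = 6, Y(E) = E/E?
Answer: 216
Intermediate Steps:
Y(E) = 1
y(B) = B (y(B) = 1*B = B)
y(r)³ = 6³ = 216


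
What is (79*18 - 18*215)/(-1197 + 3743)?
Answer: -1224/1273 ≈ -0.96151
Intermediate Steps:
(79*18 - 18*215)/(-1197 + 3743) = (1422 - 3870)/2546 = -2448*1/2546 = -1224/1273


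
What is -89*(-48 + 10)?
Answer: 3382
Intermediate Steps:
-89*(-48 + 10) = -89*(-38) = 3382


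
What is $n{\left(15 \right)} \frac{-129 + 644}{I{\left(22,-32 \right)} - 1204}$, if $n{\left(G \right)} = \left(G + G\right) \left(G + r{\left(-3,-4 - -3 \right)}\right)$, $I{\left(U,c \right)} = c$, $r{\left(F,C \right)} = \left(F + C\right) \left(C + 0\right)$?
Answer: $- \frac{475}{2} \approx -237.5$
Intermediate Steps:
$r{\left(F,C \right)} = C \left(C + F\right)$ ($r{\left(F,C \right)} = \left(C + F\right) C = C \left(C + F\right)$)
$n{\left(G \right)} = 2 G \left(4 + G\right)$ ($n{\left(G \right)} = \left(G + G\right) \left(G + \left(-4 - -3\right) \left(\left(-4 - -3\right) - 3\right)\right) = 2 G \left(G + \left(-4 + 3\right) \left(\left(-4 + 3\right) - 3\right)\right) = 2 G \left(G - \left(-1 - 3\right)\right) = 2 G \left(G - -4\right) = 2 G \left(G + 4\right) = 2 G \left(4 + G\right)$)
$n{\left(15 \right)} \frac{-129 + 644}{I{\left(22,-32 \right)} - 1204} = 2 \cdot 15 \left(4 + 15\right) \frac{-129 + 644}{-32 - 1204} = 2 \cdot 15 \cdot 19 \frac{515}{-1236} = 570 \cdot 515 \left(- \frac{1}{1236}\right) = 570 \left(- \frac{5}{12}\right) = - \frac{475}{2}$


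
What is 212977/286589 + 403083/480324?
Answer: 72605706145/45885191612 ≈ 1.5823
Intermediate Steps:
212977/286589 + 403083/480324 = 212977*(1/286589) + 403083*(1/480324) = 212977/286589 + 134361/160108 = 72605706145/45885191612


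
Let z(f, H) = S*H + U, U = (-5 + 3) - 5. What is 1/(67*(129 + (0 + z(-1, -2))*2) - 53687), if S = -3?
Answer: -1/45178 ≈ -2.2135e-5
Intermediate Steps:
U = -7 (U = -2 - 5 = -7)
z(f, H) = -7 - 3*H (z(f, H) = -3*H - 7 = -7 - 3*H)
1/(67*(129 + (0 + z(-1, -2))*2) - 53687) = 1/(67*(129 + (0 + (-7 - 3*(-2)))*2) - 53687) = 1/(67*(129 + (0 + (-7 + 6))*2) - 53687) = 1/(67*(129 + (0 - 1)*2) - 53687) = 1/(67*(129 - 1*2) - 53687) = 1/(67*(129 - 2) - 53687) = 1/(67*127 - 53687) = 1/(8509 - 53687) = 1/(-45178) = -1/45178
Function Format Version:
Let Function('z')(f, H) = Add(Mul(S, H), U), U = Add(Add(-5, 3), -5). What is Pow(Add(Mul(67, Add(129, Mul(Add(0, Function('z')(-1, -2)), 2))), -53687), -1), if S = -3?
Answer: Rational(-1, 45178) ≈ -2.2135e-5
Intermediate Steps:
U = -7 (U = Add(-2, -5) = -7)
Function('z')(f, H) = Add(-7, Mul(-3, H)) (Function('z')(f, H) = Add(Mul(-3, H), -7) = Add(-7, Mul(-3, H)))
Pow(Add(Mul(67, Add(129, Mul(Add(0, Function('z')(-1, -2)), 2))), -53687), -1) = Pow(Add(Mul(67, Add(129, Mul(Add(0, Add(-7, Mul(-3, -2))), 2))), -53687), -1) = Pow(Add(Mul(67, Add(129, Mul(Add(0, Add(-7, 6)), 2))), -53687), -1) = Pow(Add(Mul(67, Add(129, Mul(Add(0, -1), 2))), -53687), -1) = Pow(Add(Mul(67, Add(129, Mul(-1, 2))), -53687), -1) = Pow(Add(Mul(67, Add(129, -2)), -53687), -1) = Pow(Add(Mul(67, 127), -53687), -1) = Pow(Add(8509, -53687), -1) = Pow(-45178, -1) = Rational(-1, 45178)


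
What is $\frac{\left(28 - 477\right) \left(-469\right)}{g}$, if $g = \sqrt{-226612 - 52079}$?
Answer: $- \frac{30083 i \sqrt{278691}}{39813} \approx - 398.89 i$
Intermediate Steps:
$g = i \sqrt{278691}$ ($g = \sqrt{-278691} = i \sqrt{278691} \approx 527.91 i$)
$\frac{\left(28 - 477\right) \left(-469\right)}{g} = \frac{\left(28 - 477\right) \left(-469\right)}{i \sqrt{278691}} = \left(-449\right) \left(-469\right) \left(- \frac{i \sqrt{278691}}{278691}\right) = 210581 \left(- \frac{i \sqrt{278691}}{278691}\right) = - \frac{30083 i \sqrt{278691}}{39813}$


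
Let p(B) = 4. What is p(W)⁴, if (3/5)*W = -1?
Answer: 256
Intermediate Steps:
W = -5/3 (W = (5/3)*(-1) = -5/3 ≈ -1.6667)
p(W)⁴ = 4⁴ = 256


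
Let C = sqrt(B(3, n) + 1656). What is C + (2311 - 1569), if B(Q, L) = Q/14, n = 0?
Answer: 742 + sqrt(324618)/14 ≈ 782.70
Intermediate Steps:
B(Q, L) = Q/14 (B(Q, L) = Q*(1/14) = Q/14)
C = sqrt(324618)/14 (C = sqrt((1/14)*3 + 1656) = sqrt(3/14 + 1656) = sqrt(23187/14) = sqrt(324618)/14 ≈ 40.697)
C + (2311 - 1569) = sqrt(324618)/14 + (2311 - 1569) = sqrt(324618)/14 + 742 = 742 + sqrt(324618)/14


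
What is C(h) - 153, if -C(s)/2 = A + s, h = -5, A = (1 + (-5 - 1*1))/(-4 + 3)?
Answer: -153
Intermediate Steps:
A = 5 (A = (1 + (-5 - 1))/(-1) = (1 - 6)*(-1) = -5*(-1) = 5)
C(s) = -10 - 2*s (C(s) = -2*(5 + s) = -10 - 2*s)
C(h) - 153 = (-10 - 2*(-5)) - 153 = (-10 + 10) - 153 = 0 - 153 = -153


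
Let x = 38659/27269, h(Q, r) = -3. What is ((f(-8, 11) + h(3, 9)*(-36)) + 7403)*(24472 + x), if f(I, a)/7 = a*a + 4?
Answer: 83530270866/407 ≈ 2.0523e+8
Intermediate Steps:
f(I, a) = 28 + 7*a² (f(I, a) = 7*(a*a + 4) = 7*(a² + 4) = 7*(4 + a²) = 28 + 7*a²)
x = 577/407 (x = 38659*(1/27269) = 577/407 ≈ 1.4177)
((f(-8, 11) + h(3, 9)*(-36)) + 7403)*(24472 + x) = (((28 + 7*11²) - 3*(-36)) + 7403)*(24472 + 577/407) = (((28 + 7*121) + 108) + 7403)*(9960681/407) = (((28 + 847) + 108) + 7403)*(9960681/407) = ((875 + 108) + 7403)*(9960681/407) = (983 + 7403)*(9960681/407) = 8386*(9960681/407) = 83530270866/407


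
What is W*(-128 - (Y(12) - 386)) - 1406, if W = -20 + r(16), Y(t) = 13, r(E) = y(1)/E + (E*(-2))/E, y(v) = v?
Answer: -108491/16 ≈ -6780.7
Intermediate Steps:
r(E) = -2 + 1/E (r(E) = 1/E + (E*(-2))/E = 1/E + (-2*E)/E = 1/E - 2 = -2 + 1/E)
W = -351/16 (W = -20 + (-2 + 1/16) = -20 - 31/16 = -351/16 ≈ -21.938)
W*(-128 - (Y(12) - 386)) - 1406 = -351*(-128 - (13 - 386))/16 - 1406 = -351*(-128 - 1*(-373))/16 - 1406 = -351*(-128 + 373)/16 - 1406 = -351/16*245 - 1406 = -85995/16 - 1406 = -108491/16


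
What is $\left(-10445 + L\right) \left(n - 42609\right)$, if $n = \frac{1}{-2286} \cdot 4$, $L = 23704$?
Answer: $- \frac{645740998051}{1143} \approx -5.6495 \cdot 10^{8}$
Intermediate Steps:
$n = - \frac{2}{1143}$ ($n = \left(- \frac{1}{2286}\right) 4 = - \frac{2}{1143} \approx -0.0017498$)
$\left(-10445 + L\right) \left(n - 42609\right) = \left(-10445 + 23704\right) \left(- \frac{2}{1143} - 42609\right) = 13259 \left(- \frac{48702089}{1143}\right) = - \frac{645740998051}{1143}$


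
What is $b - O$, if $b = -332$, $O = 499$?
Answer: $-831$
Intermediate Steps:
$b - O = -332 - 499 = -831$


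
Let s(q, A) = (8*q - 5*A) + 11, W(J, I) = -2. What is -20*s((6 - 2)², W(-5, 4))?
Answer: -2980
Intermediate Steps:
s(q, A) = 11 - 5*A + 8*q (s(q, A) = (-5*A + 8*q) + 11 = 11 - 5*A + 8*q)
-20*s((6 - 2)², W(-5, 4)) = -20*(11 - 5*(-2) + 8*(6 - 2)²) = -20*(11 + 10 + 8*4²) = -20*(11 + 10 + 8*16) = -20*(11 + 10 + 128) = -20*149 = -2980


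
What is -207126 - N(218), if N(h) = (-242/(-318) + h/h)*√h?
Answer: -207126 - 280*√218/159 ≈ -2.0715e+5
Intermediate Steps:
N(h) = 280*√h/159 (N(h) = (-242*(-1/318) + 1)*√h = (121/159 + 1)*√h = 280*√h/159)
-207126 - N(218) = -207126 - 280*√218/159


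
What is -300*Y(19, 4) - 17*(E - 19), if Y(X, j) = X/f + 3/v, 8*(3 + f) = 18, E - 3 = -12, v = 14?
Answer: 56082/7 ≈ 8011.7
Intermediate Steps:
E = -9 (E = 3 - 12 = -9)
f = -3/4 (f = -3 + (1/8)*18 = -3 + 9/4 = -3/4 ≈ -0.75000)
Y(X, j) = 3/14 - 4*X/3 (Y(X, j) = X/(-3/4) + 3/14 = X*(-4/3) + 3*(1/14) = -4*X/3 + 3/14 = 3/14 - 4*X/3)
-300*Y(19, 4) - 17*(E - 19) = -300*(3/14 - 4/3*19) - 17*(-9 - 19) = -300*(3/14 - 76/3) - 17*(-28) = -300*(-1055/42) + 476 = 52750/7 + 476 = 56082/7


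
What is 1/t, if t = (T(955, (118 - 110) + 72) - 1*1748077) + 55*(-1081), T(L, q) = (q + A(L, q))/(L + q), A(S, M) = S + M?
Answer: -207/374158901 ≈ -5.5324e-7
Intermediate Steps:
A(S, M) = M + S
T(L, q) = (L + 2*q)/(L + q) (T(L, q) = (q + (q + L))/(L + q) = (q + (L + q))/(L + q) = (L + 2*q)/(L + q))
t = -374158901/207 (t = ((955 + 2*((118 - 110) + 72))/(955 + ((118 - 110) + 72)) - 1*1748077) + 55*(-1081) = ((955 + 2*(8 + 72))/(955 + (8 + 72)) - 1748077) - 59455 = ((955 + 2*80)/(955 + 80) - 1748077) - 59455 = ((955 + 160)/1035 - 1748077) - 59455 = ((1/1035)*1115 - 1748077) - 59455 = (223/207 - 1748077) - 59455 = -361851716/207 - 59455 = -374158901/207 ≈ -1.8075e+6)
1/t = 1/(-374158901/207) = -207/374158901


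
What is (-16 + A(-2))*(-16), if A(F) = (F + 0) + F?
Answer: 320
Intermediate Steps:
A(F) = 2*F (A(F) = F + F = 2*F)
(-16 + A(-2))*(-16) = (-16 + 2*(-2))*(-16) = (-16 - 4)*(-16) = -20*(-16) = 320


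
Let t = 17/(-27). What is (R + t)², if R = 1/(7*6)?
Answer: 52441/142884 ≈ 0.36702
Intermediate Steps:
t = -17/27 (t = 17*(-1/27) = -17/27 ≈ -0.62963)
R = 1/42 ≈ 0.023810
(R + t)² = (1/42 - 17/27)² = (-229/378)² = 52441/142884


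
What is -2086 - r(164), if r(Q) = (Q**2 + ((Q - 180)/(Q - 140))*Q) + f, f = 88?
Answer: -86882/3 ≈ -28961.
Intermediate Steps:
r(Q) = 88 + Q**2 + Q*(-180 + Q)/(-140 + Q) (r(Q) = (Q**2 + ((Q - 180)/(Q - 140))*Q) + 88 = (Q**2 + ((-180 + Q)/(-140 + Q))*Q) + 88 = (Q**2 + Q*(-180 + Q)/(-140 + Q)) + 88 = 88 + Q**2 + Q*(-180 + Q)/(-140 + Q))
-2086 - r(164) = -2086 - (-12320 + 164**3 - 139*164**2 - 92*164)/(-140 + 164) = -2086 - (-12320 + 4410944 - 139*26896 - 15088)/24 = -2086 - (-12320 + 4410944 - 3738544 - 15088)/24 = -2086 - 644992/24 = -2086 - 1*80624/3 = -2086 - 80624/3 = -86882/3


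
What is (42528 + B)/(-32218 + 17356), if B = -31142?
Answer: -5693/7431 ≈ -0.76612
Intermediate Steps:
(42528 + B)/(-32218 + 17356) = (42528 - 31142)/(-32218 + 17356) = 11386/(-14862) = 11386*(-1/14862) = -5693/7431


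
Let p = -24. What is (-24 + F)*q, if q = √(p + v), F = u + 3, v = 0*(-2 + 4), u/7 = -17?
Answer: -280*I*√6 ≈ -685.86*I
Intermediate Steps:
u = -119 (u = 7*(-17) = -119)
v = 0 (v = 0*2 = 0)
F = -116 (F = -119 + 3 = -116)
q = 2*I*√6 (q = √(-24 + 0) = √(-24) = 2*I*√6 ≈ 4.899*I)
(-24 + F)*q = (-24 - 116)*(2*I*√6) = -280*I*√6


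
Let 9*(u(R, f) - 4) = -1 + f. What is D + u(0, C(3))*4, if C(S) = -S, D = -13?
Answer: 11/9 ≈ 1.2222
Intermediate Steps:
u(R, f) = 35/9 + f/9 (u(R, f) = 4 + (-1 + f)/9 = 4 + (-⅑ + f/9) = 35/9 + f/9)
D + u(0, C(3))*4 = -13 + (35/9 + (-1*3)/9)*4 = -13 + (35/9 + (⅑)*(-3))*4 = -13 + (35/9 - ⅓)*4 = -13 + (32/9)*4 = -13 + 128/9 = 11/9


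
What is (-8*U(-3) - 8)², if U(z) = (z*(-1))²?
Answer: 6400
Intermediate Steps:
U(z) = z² (U(z) = (-z)² = z²)
(-8*U(-3) - 8)² = (-8*(-3)² - 8)² = (-8*9 - 8)² = (-72 - 8)² = (-80)² = 6400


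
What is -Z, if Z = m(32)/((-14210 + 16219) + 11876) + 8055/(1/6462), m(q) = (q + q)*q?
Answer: -722733829898/13885 ≈ -5.2051e+7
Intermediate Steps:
m(q) = 2*q² (m(q) = (2*q)*q = 2*q²)
Z = 722733829898/13885 (Z = (2*32²)/((-14210 + 16219) + 11876) + 8055/(1/6462) = (2*1024)/(2009 + 11876) + 8055/(1/6462) = 2048/13885 + 8055*6462 = 2048*(1/13885) + 52051410 = 2048/13885 + 52051410 = 722733829898/13885 ≈ 5.2051e+7)
-Z = -1*722733829898/13885 = -722733829898/13885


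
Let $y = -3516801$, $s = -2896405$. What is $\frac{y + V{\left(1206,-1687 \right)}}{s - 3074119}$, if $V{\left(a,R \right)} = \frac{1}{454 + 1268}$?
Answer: $\frac{6055931321}{10281242328} \approx 0.58903$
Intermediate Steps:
$V{\left(a,R \right)} = \frac{1}{1722}$
$\frac{y + V{\left(1206,-1687 \right)}}{s - 3074119} = \frac{-3516801 + \frac{1}{1722}}{-2896405 - 3074119} = - \frac{6055931321}{1722 \left(-5970524\right)} = \left(- \frac{6055931321}{1722}\right) \left(- \frac{1}{5970524}\right) = \frac{6055931321}{10281242328}$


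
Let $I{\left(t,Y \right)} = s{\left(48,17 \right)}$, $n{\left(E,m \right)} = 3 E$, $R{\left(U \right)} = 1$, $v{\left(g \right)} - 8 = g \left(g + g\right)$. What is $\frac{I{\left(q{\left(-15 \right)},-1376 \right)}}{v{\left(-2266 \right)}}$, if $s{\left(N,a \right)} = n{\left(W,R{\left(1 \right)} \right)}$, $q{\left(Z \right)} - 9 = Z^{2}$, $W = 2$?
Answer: $\frac{3}{5134760} \approx 5.8425 \cdot 10^{-7}$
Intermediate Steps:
$v{\left(g \right)} = 8 + 2 g^{2}$ ($v{\left(g \right)} = 8 + g \left(g + g\right) = 8 + g 2 g = 8 + 2 g^{2}$)
$q{\left(Z \right)} = 9 + Z^{2}$
$s{\left(N,a \right)} = 6$ ($s{\left(N,a \right)} = 3 \cdot 2 = 6$)
$I{\left(t,Y \right)} = 6$
$\frac{I{\left(q{\left(-15 \right)},-1376 \right)}}{v{\left(-2266 \right)}} = \frac{6}{8 + 2 \left(-2266\right)^{2}} = \frac{6}{8 + 2 \cdot 5134756} = \frac{6}{8 + 10269512} = \frac{6}{10269520} = 6 \cdot \frac{1}{10269520} = \frac{3}{5134760}$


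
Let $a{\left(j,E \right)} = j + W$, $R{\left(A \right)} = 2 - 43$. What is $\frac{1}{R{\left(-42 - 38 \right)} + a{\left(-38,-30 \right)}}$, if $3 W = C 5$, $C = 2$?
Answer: $- \frac{3}{227} \approx -0.013216$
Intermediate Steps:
$W = \frac{10}{3}$ ($W = \frac{2 \cdot 5}{3} = \frac{1}{3} \cdot 10 = \frac{10}{3} \approx 3.3333$)
$R{\left(A \right)} = -41$
$a{\left(j,E \right)} = \frac{10}{3} + j$ ($a{\left(j,E \right)} = j + \frac{10}{3} = \frac{10}{3} + j$)
$\frac{1}{R{\left(-42 - 38 \right)} + a{\left(-38,-30 \right)}} = \frac{1}{-41 + \left(\frac{10}{3} - 38\right)} = \frac{1}{-41 - \frac{104}{3}} = \frac{1}{- \frac{227}{3}} = - \frac{3}{227}$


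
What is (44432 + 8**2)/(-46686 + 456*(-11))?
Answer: -7416/8617 ≈ -0.86062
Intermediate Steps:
(44432 + 8**2)/(-46686 + 456*(-11)) = (44432 + 64)/(-46686 - 5016) = 44496/(-51702) = 44496*(-1/51702) = -7416/8617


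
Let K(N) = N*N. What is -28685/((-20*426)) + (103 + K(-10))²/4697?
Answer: 13880975/1143384 ≈ 12.140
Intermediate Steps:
K(N) = N²
-28685/((-20*426)) + (103 + K(-10))²/4697 = -28685/((-20*426)) + (103 + (-10)²)²/4697 = -28685/(-8520) + (103 + 100)²*(1/4697) = -28685*(-1/8520) + 203²*(1/4697) = 5737/1704 + 41209*(1/4697) = 5737/1704 + 5887/671 = 13880975/1143384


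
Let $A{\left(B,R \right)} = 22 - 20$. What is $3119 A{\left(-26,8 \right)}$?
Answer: $6238$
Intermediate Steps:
$A{\left(B,R \right)} = 2$ ($A{\left(B,R \right)} = 22 - 20 = 2$)
$3119 A{\left(-26,8 \right)} = 3119 \cdot 2 = 6238$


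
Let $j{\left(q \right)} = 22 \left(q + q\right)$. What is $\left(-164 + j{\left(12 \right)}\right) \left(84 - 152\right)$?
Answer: $-24752$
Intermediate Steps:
$j{\left(q \right)} = 44 q$ ($j{\left(q \right)} = 22 \cdot 2 q = 44 q$)
$\left(-164 + j{\left(12 \right)}\right) \left(84 - 152\right) = \left(-164 + 44 \cdot 12\right) \left(84 - 152\right) = \left(-164 + 528\right) \left(-68\right) = 364 \left(-68\right) = -24752$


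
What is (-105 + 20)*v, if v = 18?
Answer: -1530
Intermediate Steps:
(-105 + 20)*v = (-105 + 20)*18 = -85*18 = -1530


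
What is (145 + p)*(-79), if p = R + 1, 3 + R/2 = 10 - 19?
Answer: -9638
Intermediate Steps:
R = -24 (R = -6 + 2*(10 - 19) = -6 + 2*(-9) = -6 - 18 = -24)
p = -23 (p = -24 + 1 = -23)
(145 + p)*(-79) = (145 - 23)*(-79) = 122*(-79) = -9638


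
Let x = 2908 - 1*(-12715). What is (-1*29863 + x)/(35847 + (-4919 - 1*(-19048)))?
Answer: -1780/6247 ≈ -0.28494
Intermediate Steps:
x = 15623 (x = 2908 + 12715 = 15623)
(-1*29863 + x)/(35847 + (-4919 - 1*(-19048))) = (-1*29863 + 15623)/(35847 + (-4919 - 1*(-19048))) = (-29863 + 15623)/(35847 + (-4919 + 19048)) = -14240/(35847 + 14129) = -14240/49976 = -14240*1/49976 = -1780/6247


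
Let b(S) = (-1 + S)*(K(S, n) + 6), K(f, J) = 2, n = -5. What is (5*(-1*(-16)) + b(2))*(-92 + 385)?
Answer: 25784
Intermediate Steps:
b(S) = -8 + 8*S (b(S) = (-1 + S)*(2 + 6) = (-1 + S)*8 = -8 + 8*S)
(5*(-1*(-16)) + b(2))*(-92 + 385) = (5*(-1*(-16)) + (-8 + 8*2))*(-92 + 385) = (5*16 + (-8 + 16))*293 = (80 + 8)*293 = 88*293 = 25784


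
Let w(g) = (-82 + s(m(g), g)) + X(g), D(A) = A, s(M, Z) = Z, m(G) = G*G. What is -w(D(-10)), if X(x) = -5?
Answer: 97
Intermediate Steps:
m(G) = G²
w(g) = -87 + g (w(g) = (-82 + g) - 5 = -87 + g)
-w(D(-10)) = -(-87 - 10) = -1*(-97) = 97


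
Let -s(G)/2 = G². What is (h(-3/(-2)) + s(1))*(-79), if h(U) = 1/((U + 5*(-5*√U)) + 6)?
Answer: 37288/235 + 158*√6/141 ≈ 161.42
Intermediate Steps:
h(U) = 1/(6 + U - 25*√U) (h(U) = 1/((U - 25*√U) + 6) = 1/(6 + U - 25*√U))
s(G) = -2*G²
(h(-3/(-2)) + s(1))*(-79) = (1/(6 - 3/(-2) - 25*√3*√(-1/(-2))) - 2*1²)*(-79) = (1/(6 - 3*(-½) - 25*√6/2) - 2*1)*(-79) = (1/(6 + 3/2 - 25*√6/2) - 2)*(-79) = (1/(15/2 - 25*√6/2) - 2)*(-79) = (-2 + 1/(15/2 - 25*√6/2))*(-79) = 158 - 79/(15/2 - 25*√6/2)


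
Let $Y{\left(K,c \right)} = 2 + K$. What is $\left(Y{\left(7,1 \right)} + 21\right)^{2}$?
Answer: $900$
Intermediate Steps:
$\left(Y{\left(7,1 \right)} + 21\right)^{2} = \left(\left(2 + 7\right) + 21\right)^{2} = \left(9 + 21\right)^{2} = 30^{2} = 900$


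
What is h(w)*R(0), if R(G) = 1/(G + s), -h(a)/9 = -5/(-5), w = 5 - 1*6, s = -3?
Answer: 3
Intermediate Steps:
w = -1 (w = 5 - 6 = -1)
h(a) = -9 (h(a) = -(-45)/(-5) = -(-45)*(-1)/5 = -9*1 = -9)
R(G) = 1/(-3 + G) (R(G) = 1/(G - 3) = 1/(-3 + G))
h(w)*R(0) = -9/(-3 + 0) = -9/(-3) = -9*(-1/3) = 3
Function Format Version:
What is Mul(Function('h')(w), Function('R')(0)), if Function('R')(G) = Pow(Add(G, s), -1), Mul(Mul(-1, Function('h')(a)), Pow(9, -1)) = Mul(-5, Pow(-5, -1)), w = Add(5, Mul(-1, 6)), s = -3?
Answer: 3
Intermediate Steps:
w = -1 (w = Add(5, -6) = -1)
Function('h')(a) = -9 (Function('h')(a) = Mul(-9, Mul(-5, Pow(-5, -1))) = Mul(-9, Mul(-5, Rational(-1, 5))) = Mul(-9, 1) = -9)
Function('R')(G) = Pow(Add(-3, G), -1) (Function('R')(G) = Pow(Add(G, -3), -1) = Pow(Add(-3, G), -1))
Mul(Function('h')(w), Function('R')(0)) = Mul(-9, Pow(Add(-3, 0), -1)) = Mul(-9, Pow(-3, -1)) = Mul(-9, Rational(-1, 3)) = 3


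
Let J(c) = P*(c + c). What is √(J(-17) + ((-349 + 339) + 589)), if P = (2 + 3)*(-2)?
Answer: √919 ≈ 30.315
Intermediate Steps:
P = -10 (P = 5*(-2) = -10)
J(c) = -20*c (J(c) = -10*(c + c) = -20*c)
√(J(-17) + ((-349 + 339) + 589)) = √(-20*(-17) + ((-349 + 339) + 589)) = √(340 + (-10 + 589)) = √(340 + 579) = √919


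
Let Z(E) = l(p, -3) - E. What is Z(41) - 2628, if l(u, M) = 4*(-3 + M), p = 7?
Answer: -2693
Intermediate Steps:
l(u, M) = -12 + 4*M
Z(E) = -24 - E (Z(E) = (-12 + 4*(-3)) - E = (-12 - 12) - E = -24 - E)
Z(41) - 2628 = (-24 - 1*41) - 2628 = (-24 - 41) - 2628 = -65 - 2628 = -2693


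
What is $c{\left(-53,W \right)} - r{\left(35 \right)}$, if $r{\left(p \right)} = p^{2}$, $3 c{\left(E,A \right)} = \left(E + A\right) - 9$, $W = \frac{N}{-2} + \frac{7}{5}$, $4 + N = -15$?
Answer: $- \frac{37261}{30} \approx -1242.0$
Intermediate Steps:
$N = -19$ ($N = -4 - 15 = -19$)
$W = \frac{109}{10}$ ($W = - \frac{19}{-2} + \frac{7}{5} = \left(-19\right) \left(- \frac{1}{2}\right) + 7 \cdot \frac{1}{5} = \frac{19}{2} + \frac{7}{5} = \frac{109}{10} \approx 10.9$)
$c{\left(E,A \right)} = -3 + \frac{A}{3} + \frac{E}{3}$ ($c{\left(E,A \right)} = \frac{\left(E + A\right) - 9}{3} = \frac{\left(A + E\right) - 9}{3} = \frac{-9 + A + E}{3} = -3 + \frac{A}{3} + \frac{E}{3}$)
$c{\left(-53,W \right)} - r{\left(35 \right)} = \left(-3 + \frac{1}{3} \cdot \frac{109}{10} + \frac{1}{3} \left(-53\right)\right) - 35^{2} = \left(-3 + \frac{109}{30} - \frac{53}{3}\right) - 1225 = - \frac{511}{30} - 1225 = - \frac{37261}{30}$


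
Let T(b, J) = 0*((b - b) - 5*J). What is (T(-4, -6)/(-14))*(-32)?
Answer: 0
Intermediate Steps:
T(b, J) = 0 (T(b, J) = 0*(0 - 5*J) = 0*(-5*J) = 0)
(T(-4, -6)/(-14))*(-32) = (0/(-14))*(-32) = (0*(-1/14))*(-32) = 0*(-32) = 0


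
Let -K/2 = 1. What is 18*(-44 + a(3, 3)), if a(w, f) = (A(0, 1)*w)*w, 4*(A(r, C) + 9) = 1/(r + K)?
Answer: -9081/4 ≈ -2270.3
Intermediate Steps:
K = -2 (K = -2*1 = -2)
A(r, C) = -9 + 1/(4*(-2 + r)) (A(r, C) = -9 + 1/(4*(r - 2)) = -9 + 1/(4*(-2 + r)))
a(w, f) = -73*w²/8 (a(w, f) = (((73 - 36*0)/(4*(-2 + 0)))*w)*w = (((¼)*(73 + 0)/(-2))*w)*w = (((¼)*(-½)*73)*w)*w = (-73*w/8)*w = -73*w²/8)
18*(-44 + a(3, 3)) = 18*(-44 - 73/8*3²) = 18*(-44 - 73/8*9) = 18*(-44 - 657/8) = 18*(-1009/8) = -9081/4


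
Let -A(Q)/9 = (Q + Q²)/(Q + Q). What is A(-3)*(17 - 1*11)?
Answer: 54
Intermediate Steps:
A(Q) = -9*(Q + Q²)/(2*Q) (A(Q) = -9*(Q + Q²)/(Q + Q) = -9*(Q + Q²)/(2*Q))
A(-3)*(17 - 1*11) = (-9/2 - 9/2*(-3))*(17 - 1*11) = (-9/2 + 27/2)*(17 - 11) = 9*6 = 54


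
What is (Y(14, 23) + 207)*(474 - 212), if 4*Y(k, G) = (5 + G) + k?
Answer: 56985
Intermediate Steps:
Y(k, G) = 5/4 + G/4 + k/4 (Y(k, G) = ((5 + G) + k)/4 = (5 + G + k)/4 = 5/4 + G/4 + k/4)
(Y(14, 23) + 207)*(474 - 212) = ((5/4 + (¼)*23 + (¼)*14) + 207)*(474 - 212) = ((5/4 + 23/4 + 7/2) + 207)*262 = (21/2 + 207)*262 = (435/2)*262 = 56985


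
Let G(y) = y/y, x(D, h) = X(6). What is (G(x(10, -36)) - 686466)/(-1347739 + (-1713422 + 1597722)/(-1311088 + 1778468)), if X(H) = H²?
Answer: 16042000585/31495318476 ≈ 0.50935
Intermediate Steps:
x(D, h) = 36 (x(D, h) = 6² = 36)
G(y) = 1
(G(x(10, -36)) - 686466)/(-1347739 + (-1713422 + 1597722)/(-1311088 + 1778468)) = (1 - 686466)/(-1347739 + (-1713422 + 1597722)/(-1311088 + 1778468)) = -686465/(-1347739 - 115700/467380) = -686465/(-1347739 - 115700*1/467380) = -686465/(-1347739 - 5785/23369) = -686465/(-31495318476/23369) = -686465*(-23369/31495318476) = 16042000585/31495318476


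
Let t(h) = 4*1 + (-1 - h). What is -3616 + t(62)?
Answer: -3675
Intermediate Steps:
t(h) = 3 - h (t(h) = 4 + (-1 - h) = 3 - h)
-3616 + t(62) = -3616 + (3 - 1*62) = -3616 + (3 - 62) = -3616 - 59 = -3675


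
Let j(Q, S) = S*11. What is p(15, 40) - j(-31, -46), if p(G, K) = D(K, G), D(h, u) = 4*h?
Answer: 666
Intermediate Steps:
p(G, K) = 4*K
j(Q, S) = 11*S
p(15, 40) - j(-31, -46) = 4*40 - 11*(-46) = 160 - 1*(-506) = 160 + 506 = 666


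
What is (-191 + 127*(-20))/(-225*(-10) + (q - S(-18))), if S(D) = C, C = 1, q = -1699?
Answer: -2731/550 ≈ -4.9655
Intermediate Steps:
S(D) = 1
(-191 + 127*(-20))/(-225*(-10) + (q - S(-18))) = (-191 + 127*(-20))/(-225*(-10) + (-1699 - 1*1)) = (-191 - 2540)/(2250 + (-1699 - 1)) = -2731/(2250 - 1700) = -2731/550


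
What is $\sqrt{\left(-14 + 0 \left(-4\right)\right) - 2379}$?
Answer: $i \sqrt{2393} \approx 48.918 i$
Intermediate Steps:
$\sqrt{\left(-14 + 0 \left(-4\right)\right) - 2379} = \sqrt{\left(-14 + 0\right) - 2379} = \sqrt{-14 - 2379} = \sqrt{-2393} = i \sqrt{2393}$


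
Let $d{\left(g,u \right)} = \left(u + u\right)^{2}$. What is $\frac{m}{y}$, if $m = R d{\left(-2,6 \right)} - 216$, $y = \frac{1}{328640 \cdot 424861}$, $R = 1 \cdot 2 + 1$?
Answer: $30159284912640$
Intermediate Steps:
$d{\left(g,u \right)} = 4 u^{2}$ ($d{\left(g,u \right)} = \left(2 u\right)^{2} = 4 u^{2}$)
$R = 3$ ($R = 2 + 1 = 3$)
$y = \frac{1}{139626319040}$ ($y = \frac{1}{328640} \cdot \frac{1}{424861} = \frac{1}{139626319040} \approx 7.162 \cdot 10^{-12}$)
$m = 216$ ($m = 3 \cdot 4 \cdot 6^{2} - 216 = 3 \cdot 4 \cdot 36 - 216 = 3 \cdot 144 - 216 = 432 - 216 = 216$)
$\frac{m}{y} = 216 \frac{1}{\frac{1}{139626319040}} = 216 \cdot 139626319040 = 30159284912640$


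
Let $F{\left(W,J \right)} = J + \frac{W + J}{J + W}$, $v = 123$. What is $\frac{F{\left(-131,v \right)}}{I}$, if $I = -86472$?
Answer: $- \frac{31}{21618} \approx -0.001434$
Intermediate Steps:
$F{\left(W,J \right)} = 1 + J$ ($F{\left(W,J \right)} = J + \frac{J + W}{J + W} = J + 1 = 1 + J$)
$\frac{F{\left(-131,v \right)}}{I} = \frac{1 + 123}{-86472} = 124 \left(- \frac{1}{86472}\right) = - \frac{31}{21618}$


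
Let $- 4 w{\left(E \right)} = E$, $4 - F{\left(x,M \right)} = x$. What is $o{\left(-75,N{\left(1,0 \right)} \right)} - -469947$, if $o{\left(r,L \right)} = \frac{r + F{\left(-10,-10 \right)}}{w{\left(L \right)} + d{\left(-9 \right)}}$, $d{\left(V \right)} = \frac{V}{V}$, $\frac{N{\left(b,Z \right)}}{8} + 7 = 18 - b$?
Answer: $\frac{8929054}{19} \approx 4.6995 \cdot 10^{5}$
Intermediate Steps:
$N{\left(b,Z \right)} = 88 - 8 b$ ($N{\left(b,Z \right)} = -56 + 8 \left(18 - b\right) = -56 - \left(-144 + 8 b\right) = 88 - 8 b$)
$F{\left(x,M \right)} = 4 - x$
$w{\left(E \right)} = - \frac{E}{4}$
$d{\left(V \right)} = 1$
$o{\left(r,L \right)} = \frac{14 + r}{1 - \frac{L}{4}}$ ($o{\left(r,L \right)} = \frac{r + \left(4 - -10\right)}{- \frac{L}{4} + 1} = \frac{r + \left(4 + 10\right)}{1 - \frac{L}{4}} = \frac{r + 14}{1 - \frac{L}{4}} = \frac{14 + r}{1 - \frac{L}{4}}$)
$o{\left(-75,N{\left(1,0 \right)} \right)} - -469947 = \frac{4 \left(-14 - -75\right)}{-4 + \left(88 - 8\right)} - -469947 = \frac{4 \left(-14 + 75\right)}{-4 + \left(88 - 8\right)} + 469947 = 4 \frac{1}{-4 + 80} \cdot 61 + 469947 = 4 \cdot \frac{1}{76} \cdot 61 + 469947 = \frac{61}{19} + 469947 = \frac{8929054}{19}$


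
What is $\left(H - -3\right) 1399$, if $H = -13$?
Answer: $-13990$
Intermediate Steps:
$\left(H - -3\right) 1399 = \left(-13 - -3\right) 1399 = \left(-13 + \left(-1 + 4\right)\right) 1399 = \left(-13 + 3\right) 1399 = \left(-10\right) 1399 = -13990$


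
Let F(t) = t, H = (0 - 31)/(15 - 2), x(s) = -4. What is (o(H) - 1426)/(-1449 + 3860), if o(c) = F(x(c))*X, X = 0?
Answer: -1426/2411 ≈ -0.59146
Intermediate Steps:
H = -31/13 ≈ -2.3846
o(c) = 0 (o(c) = -4*0 = 0)
(o(H) - 1426)/(-1449 + 3860) = (0 - 1426)/(-1449 + 3860) = -1426/2411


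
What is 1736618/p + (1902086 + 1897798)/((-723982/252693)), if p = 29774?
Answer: -1020994972299529/769851431 ≈ -1.3262e+6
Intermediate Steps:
1736618/p + (1902086 + 1897798)/((-723982/252693)) = 1736618/29774 + (1902086 + 1897798)/((-723982/252693)) = 1736618*(1/29774) + 3799884/((-723982*1/252693)) = 868309/14887 + 3799884/(-103426/36099) = 868309/14887 + 3799884*(-36099/103426) = 868309/14887 - 68586006258/51713 = -1020994972299529/769851431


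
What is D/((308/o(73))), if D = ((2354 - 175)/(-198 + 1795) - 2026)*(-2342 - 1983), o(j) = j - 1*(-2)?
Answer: 1048815635625/491876 ≈ 2.1323e+6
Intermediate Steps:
o(j) = 2 + j (o(j) = j + 2 = 2 + j)
D = 13984208475/1597 (D = (2179/1597 - 2026)*(-4325) = -3233343/1597*(-4325) = 13984208475/1597 ≈ 8.7565e+6)
D/((308/o(73))) = 13984208475/(1597*((308/(2 + 73)))) = 13984208475/(1597*((308/75))) = 13984208475/(1597*((308*(1/75)))) = 13984208475/(1597*(308/75)) = (13984208475/1597)*(75/308) = 1048815635625/491876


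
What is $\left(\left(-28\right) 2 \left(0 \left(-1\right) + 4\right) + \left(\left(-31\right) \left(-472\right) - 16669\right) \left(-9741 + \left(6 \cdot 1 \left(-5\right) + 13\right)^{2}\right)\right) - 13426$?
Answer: $19240074$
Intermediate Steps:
$\left(\left(-28\right) 2 \left(0 \left(-1\right) + 4\right) + \left(\left(-31\right) \left(-472\right) - 16669\right) \left(-9741 + \left(6 \cdot 1 \left(-5\right) + 13\right)^{2}\right)\right) - 13426 = \left(- 56 \left(0 + 4\right) + \left(14632 - 16669\right) \left(-9741 + \left(6 \left(-5\right) + 13\right)^{2}\right)\right) - 13426 = \left(\left(-56\right) 4 - 2037 \left(-9741 + \left(-30 + 13\right)^{2}\right)\right) - 13426 = \left(-224 - 2037 \left(-9741 + \left(-17\right)^{2}\right)\right) - 13426 = \left(-224 - 2037 \left(-9741 + 289\right)\right) - 13426 = \left(-224 - -19253724\right) - 13426 = \left(-224 + 19253724\right) - 13426 = 19253500 - 13426 = 19240074$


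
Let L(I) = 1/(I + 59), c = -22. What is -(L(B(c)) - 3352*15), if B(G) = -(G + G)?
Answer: 5178839/103 ≈ 50280.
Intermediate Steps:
B(G) = -2*G
L(I) = 1/(59 + I)
-(L(B(c)) - 3352*15) = -(1/(59 - 2*(-22)) - 3352*15) = -(1/(59 + 44) - 1*50280) = -(1/103 - 50280) = -1*(-5178839/103) = 5178839/103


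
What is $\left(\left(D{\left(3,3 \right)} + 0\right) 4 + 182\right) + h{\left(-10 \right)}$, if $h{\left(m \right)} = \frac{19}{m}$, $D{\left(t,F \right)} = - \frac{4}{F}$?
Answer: $\frac{5243}{30} \approx 174.77$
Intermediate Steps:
$\left(\left(D{\left(3,3 \right)} + 0\right) 4 + 182\right) + h{\left(-10 \right)} = \left(\left(- \frac{4}{3} + 0\right) 4 + 182\right) + \frac{19}{-10} = \left(\left(\left(-4\right) \frac{1}{3} + 0\right) 4 + 182\right) + 19 \left(- \frac{1}{10}\right) = \left(\left(- \frac{4}{3} + 0\right) 4 + 182\right) - \frac{19}{10} = \left(\left(- \frac{4}{3}\right) 4 + 182\right) - \frac{19}{10} = \left(- \frac{16}{3} + 182\right) - \frac{19}{10} = \frac{530}{3} - \frac{19}{10} = \frac{5243}{30}$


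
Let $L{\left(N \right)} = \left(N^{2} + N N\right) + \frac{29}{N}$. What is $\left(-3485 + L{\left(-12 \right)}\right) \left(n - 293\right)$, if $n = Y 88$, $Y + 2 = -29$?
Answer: $\frac{38661751}{4} \approx 9.6654 \cdot 10^{6}$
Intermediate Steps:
$Y = -31$ ($Y = -2 - 29 = -31$)
$n = -2728$ ($n = \left(-31\right) 88 = -2728$)
$L{\left(N \right)} = 2 N^{2} + \frac{29}{N}$ ($L{\left(N \right)} = \left(N^{2} + N^{2}\right) + \frac{29}{N} = 2 N^{2} + \frac{29}{N}$)
$\left(-3485 + L{\left(-12 \right)}\right) \left(n - 293\right) = \left(-3485 + \frac{29 + 2 \left(-12\right)^{3}}{-12}\right) \left(-2728 - 293\right) = \left(-3485 - \frac{29 + 2 \left(-1728\right)}{12}\right) \left(-3021\right) = \left(-3485 - \frac{29 - 3456}{12}\right) \left(-3021\right) = \left(-3485 - - \frac{3427}{12}\right) \left(-3021\right) = \left(-3485 + \frac{3427}{12}\right) \left(-3021\right) = \left(- \frac{38393}{12}\right) \left(-3021\right) = \frac{38661751}{4}$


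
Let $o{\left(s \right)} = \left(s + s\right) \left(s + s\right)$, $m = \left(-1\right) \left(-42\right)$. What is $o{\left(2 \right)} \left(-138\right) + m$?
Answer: $-2166$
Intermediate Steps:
$m = 42$
$o{\left(s \right)} = 4 s^{2}$ ($o{\left(s \right)} = 2 s 2 s = 4 s^{2}$)
$o{\left(2 \right)} \left(-138\right) + m = 4 \cdot 2^{2} \left(-138\right) + 42 = 4 \cdot 4 \left(-138\right) + 42 = 16 \left(-138\right) + 42 = -2208 + 42 = -2166$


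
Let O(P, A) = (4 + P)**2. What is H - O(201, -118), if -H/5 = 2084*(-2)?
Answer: -21185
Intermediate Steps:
H = 20840 (H = -10420*(-2) = -5*(-4168) = 20840)
H - O(201, -118) = 20840 - (4 + 201)**2 = 20840 - 1*205**2 = 20840 - 1*42025 = 20840 - 42025 = -21185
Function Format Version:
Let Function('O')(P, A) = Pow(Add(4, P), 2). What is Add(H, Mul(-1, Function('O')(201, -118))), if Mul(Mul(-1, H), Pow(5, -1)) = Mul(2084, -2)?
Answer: -21185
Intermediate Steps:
H = 20840 (H = Mul(-5, Mul(2084, -2)) = Mul(-5, -4168) = 20840)
Add(H, Mul(-1, Function('O')(201, -118))) = Add(20840, Mul(-1, Pow(Add(4, 201), 2))) = Add(20840, Mul(-1, Pow(205, 2))) = Add(20840, Mul(-1, 42025)) = Add(20840, -42025) = -21185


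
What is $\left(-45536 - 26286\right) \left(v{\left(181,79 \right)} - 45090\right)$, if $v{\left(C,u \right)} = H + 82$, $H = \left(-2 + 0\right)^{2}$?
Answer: $3232277288$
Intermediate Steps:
$H = 4$ ($H = \left(-2\right)^{2} = 4$)
$v{\left(C,u \right)} = 86$ ($v{\left(C,u \right)} = 4 + 82 = 86$)
$\left(-45536 - 26286\right) \left(v{\left(181,79 \right)} - 45090\right) = \left(-45536 - 26286\right) \left(86 - 45090\right) = \left(-71822\right) \left(-45004\right) = 3232277288$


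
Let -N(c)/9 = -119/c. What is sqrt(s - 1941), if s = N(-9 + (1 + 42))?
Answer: I*sqrt(7638)/2 ≈ 43.698*I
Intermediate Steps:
N(c) = 1071/c (N(c) = -(-1071)/c = 1071/c)
s = 63/2 (s = 1071/(-9 + (1 + 42)) = 1071/(-9 + 43) = 1071/34 = 1071*(1/34) = 63/2 ≈ 31.500)
sqrt(s - 1941) = sqrt(63/2 - 1941) = sqrt(-3819/2) = I*sqrt(7638)/2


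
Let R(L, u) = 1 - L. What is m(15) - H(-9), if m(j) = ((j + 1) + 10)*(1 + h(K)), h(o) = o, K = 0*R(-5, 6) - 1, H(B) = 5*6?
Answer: -30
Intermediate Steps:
H(B) = 30
K = -1 (K = 0*(1 - 1*(-5)) - 1 = 0*(1 + 5) - 1 = 0*6 - 1 = 0 - 1 = -1)
m(j) = 0 (m(j) = ((j + 1) + 10)*(1 - 1) = ((1 + j) + 10)*0 = (11 + j)*0 = 0)
m(15) - H(-9) = 0 - 1*30 = 0 - 30 = -30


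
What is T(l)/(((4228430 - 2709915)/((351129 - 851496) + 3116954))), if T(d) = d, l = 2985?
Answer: 1562102439/303703 ≈ 5143.5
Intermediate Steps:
T(l)/(((4228430 - 2709915)/((351129 - 851496) + 3116954))) = 2985/(((4228430 - 2709915)/((351129 - 851496) + 3116954))) = 2985/((1518515/(-500367 + 3116954))) = 2985/((1518515/2616587)) = 2985/((1518515*(1/2616587))) = 2985/(1518515/2616587) = 2985*(2616587/1518515) = 1562102439/303703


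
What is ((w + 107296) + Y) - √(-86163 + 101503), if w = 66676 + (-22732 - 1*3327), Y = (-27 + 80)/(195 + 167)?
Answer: 53544559/362 - 2*√3835 ≈ 1.4779e+5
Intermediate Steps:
Y = 53/362 ≈ 0.14641
w = 40617 (w = 66676 + (-22732 - 3327) = 66676 - 26059 = 40617)
((w + 107296) + Y) - √(-86163 + 101503) = ((40617 + 107296) + 53/362) - √(-86163 + 101503) = (147913 + 53/362) - √15340 = 53544559/362 - 2*√3835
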